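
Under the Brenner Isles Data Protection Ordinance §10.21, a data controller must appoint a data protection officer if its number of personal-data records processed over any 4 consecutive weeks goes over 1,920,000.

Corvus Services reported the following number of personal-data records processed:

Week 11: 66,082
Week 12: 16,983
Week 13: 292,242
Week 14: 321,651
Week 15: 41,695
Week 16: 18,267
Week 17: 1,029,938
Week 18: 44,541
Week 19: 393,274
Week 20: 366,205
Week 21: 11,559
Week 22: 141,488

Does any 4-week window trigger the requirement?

No

Week 11–Week 14: 66,082 + 16,983 + 292,242 + 321,651 = 696,958 (under)
Week 12–Week 15: 16,983 + 292,242 + 321,651 + 41,695 = 672,571 (under)
Week 13–Week 16: 292,242 + 321,651 + 41,695 + 18,267 = 673,855 (under)
Week 14–Week 17: 321,651 + 41,695 + 18,267 + 1,029,938 = 1,411,551 (under)
Week 15–Week 18: 41,695 + 18,267 + 1,029,938 + 44,541 = 1,134,441 (under)
Week 16–Week 19: 18,267 + 1,029,938 + 44,541 + 393,274 = 1,486,020 (under)
Week 17–Week 20: 1,029,938 + 44,541 + 393,274 + 366,205 = 1,833,958 (under)
Week 18–Week 21: 44,541 + 393,274 + 366,205 + 11,559 = 815,579 (under)
Week 19–Week 22: 393,274 + 366,205 + 11,559 + 141,488 = 912,526 (under)
No window exceeds 1,920,000.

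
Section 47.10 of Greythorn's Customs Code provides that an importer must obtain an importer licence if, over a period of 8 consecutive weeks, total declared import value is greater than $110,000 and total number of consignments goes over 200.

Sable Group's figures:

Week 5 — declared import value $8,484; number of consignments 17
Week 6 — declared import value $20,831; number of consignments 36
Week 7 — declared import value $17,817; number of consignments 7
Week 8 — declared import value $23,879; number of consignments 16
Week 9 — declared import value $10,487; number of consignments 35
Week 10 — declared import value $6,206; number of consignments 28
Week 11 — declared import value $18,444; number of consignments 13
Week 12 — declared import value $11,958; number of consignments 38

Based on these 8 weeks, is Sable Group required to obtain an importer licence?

No

Total declared import value: $8,484 + $20,831 + $17,817 + $23,879 + $10,487 + $6,206 + $18,444 + $11,958 = $118,106 (> $110,000).
Total number of consignments: 17 + 36 + 7 + 16 + 35 + 28 + 13 + 38 = 190 (≤ 200).
The test is 'and': the rule requires both, and at least one is not exceeded.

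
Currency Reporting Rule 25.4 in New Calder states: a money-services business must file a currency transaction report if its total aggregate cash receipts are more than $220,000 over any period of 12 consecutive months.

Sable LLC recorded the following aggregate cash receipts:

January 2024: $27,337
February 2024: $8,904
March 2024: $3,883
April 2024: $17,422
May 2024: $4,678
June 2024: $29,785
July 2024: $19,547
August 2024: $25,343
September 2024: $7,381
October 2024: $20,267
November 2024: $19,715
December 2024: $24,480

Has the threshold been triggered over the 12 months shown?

No

Total aggregate cash receipts: $27,337 + $8,904 + $3,883 + $17,422 + $4,678 + $29,785 + $19,547 + $25,343 + $7,381 + $20,267 + $19,715 + $24,480 = $208,742.
$208,742 ≤ $220,000, so the threshold is not exceeded.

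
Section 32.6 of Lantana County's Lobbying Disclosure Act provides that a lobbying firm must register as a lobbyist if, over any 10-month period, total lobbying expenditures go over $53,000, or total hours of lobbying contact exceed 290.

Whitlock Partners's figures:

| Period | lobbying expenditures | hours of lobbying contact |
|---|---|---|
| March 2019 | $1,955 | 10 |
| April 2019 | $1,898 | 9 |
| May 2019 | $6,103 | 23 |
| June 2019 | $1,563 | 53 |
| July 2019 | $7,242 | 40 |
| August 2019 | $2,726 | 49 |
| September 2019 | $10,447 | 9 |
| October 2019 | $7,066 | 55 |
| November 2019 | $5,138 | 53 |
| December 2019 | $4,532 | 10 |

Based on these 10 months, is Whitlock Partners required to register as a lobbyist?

Total lobbying expenditures: $1,955 + $1,898 + $6,103 + $1,563 + $7,242 + $2,726 + $10,447 + $7,066 + $5,138 + $4,532 = $48,670 (≤ $53,000).
Total hours of lobbying contact: 10 + 9 + 23 + 53 + 40 + 49 + 9 + 55 + 53 + 10 = 311 (> 290).
The test is 'or': at least one threshold is exceeded.

Yes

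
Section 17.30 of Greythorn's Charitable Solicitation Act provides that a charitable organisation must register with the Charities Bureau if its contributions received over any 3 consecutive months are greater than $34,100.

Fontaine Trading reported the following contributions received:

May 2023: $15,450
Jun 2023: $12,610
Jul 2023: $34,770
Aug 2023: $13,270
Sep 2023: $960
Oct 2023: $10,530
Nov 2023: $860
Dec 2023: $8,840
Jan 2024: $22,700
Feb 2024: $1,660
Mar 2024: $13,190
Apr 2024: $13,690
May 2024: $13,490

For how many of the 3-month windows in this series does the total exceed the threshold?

May 2023–Jul 2023: $15,450 + $12,610 + $34,770 = $62,830 (over)
Jun 2023–Aug 2023: $12,610 + $34,770 + $13,270 = $60,650 (over)
Jul 2023–Sep 2023: $34,770 + $13,270 + $960 = $49,000 (over)
Aug 2023–Oct 2023: $13,270 + $960 + $10,530 = $24,760 (under)
Sep 2023–Nov 2023: $960 + $10,530 + $860 = $12,350 (under)
Oct 2023–Dec 2023: $10,530 + $860 + $8,840 = $20,230 (under)
Nov 2023–Jan 2024: $860 + $8,840 + $22,700 = $32,400 (under)
Dec 2023–Feb 2024: $8,840 + $22,700 + $1,660 = $33,200 (under)
Jan 2024–Mar 2024: $22,700 + $1,660 + $13,190 = $37,550 (over)
Feb 2024–Apr 2024: $1,660 + $13,190 + $13,690 = $28,540 (under)
Mar 2024–May 2024: $13,190 + $13,690 + $13,490 = $40,370 (over)
5 windows exceed the threshold.

5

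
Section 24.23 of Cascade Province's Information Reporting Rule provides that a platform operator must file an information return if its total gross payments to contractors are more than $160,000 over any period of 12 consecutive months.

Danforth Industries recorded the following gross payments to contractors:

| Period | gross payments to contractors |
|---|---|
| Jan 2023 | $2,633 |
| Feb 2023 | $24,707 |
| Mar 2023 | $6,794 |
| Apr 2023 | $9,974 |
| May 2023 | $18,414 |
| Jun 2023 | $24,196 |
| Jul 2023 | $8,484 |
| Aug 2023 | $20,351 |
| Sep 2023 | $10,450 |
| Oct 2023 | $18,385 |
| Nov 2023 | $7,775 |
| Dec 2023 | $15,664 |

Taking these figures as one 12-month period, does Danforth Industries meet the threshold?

Total gross payments to contractors: $2,633 + $24,707 + $6,794 + $9,974 + $18,414 + $24,196 + $8,484 + $20,351 + $10,450 + $18,385 + $7,775 + $15,664 = $167,827.
$167,827 > $160,000, so the threshold is exceeded.

Yes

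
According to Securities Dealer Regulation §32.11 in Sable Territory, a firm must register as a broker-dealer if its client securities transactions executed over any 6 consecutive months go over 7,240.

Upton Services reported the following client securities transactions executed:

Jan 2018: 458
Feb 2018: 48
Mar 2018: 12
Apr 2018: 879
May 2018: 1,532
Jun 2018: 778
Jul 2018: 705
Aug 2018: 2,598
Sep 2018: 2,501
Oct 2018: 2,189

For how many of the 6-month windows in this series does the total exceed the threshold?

Jan 2018–Jun 2018: 458 + 48 + 12 + 879 + 1,532 + 778 = 3,707 (under)
Feb 2018–Jul 2018: 48 + 12 + 879 + 1,532 + 778 + 705 = 3,954 (under)
Mar 2018–Aug 2018: 12 + 879 + 1,532 + 778 + 705 + 2,598 = 6,504 (under)
Apr 2018–Sep 2018: 879 + 1,532 + 778 + 705 + 2,598 + 2,501 = 8,993 (over)
May 2018–Oct 2018: 1,532 + 778 + 705 + 2,598 + 2,501 + 2,189 = 10,303 (over)
2 windows exceed the threshold.

2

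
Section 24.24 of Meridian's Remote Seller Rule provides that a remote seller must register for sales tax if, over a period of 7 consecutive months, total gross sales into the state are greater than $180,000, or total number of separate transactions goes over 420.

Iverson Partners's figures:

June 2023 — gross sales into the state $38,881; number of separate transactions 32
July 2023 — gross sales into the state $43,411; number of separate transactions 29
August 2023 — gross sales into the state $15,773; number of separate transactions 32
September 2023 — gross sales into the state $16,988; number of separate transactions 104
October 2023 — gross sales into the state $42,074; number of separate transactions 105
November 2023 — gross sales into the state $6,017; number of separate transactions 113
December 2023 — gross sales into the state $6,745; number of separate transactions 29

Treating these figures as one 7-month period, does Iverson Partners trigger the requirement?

Yes

Total gross sales into the state: $38,881 + $43,411 + $15,773 + $16,988 + $42,074 + $6,017 + $6,745 = $169,889 (≤ $180,000).
Total number of separate transactions: 32 + 29 + 32 + 104 + 105 + 113 + 29 = 444 (> 420).
The test is 'or': at least one threshold is exceeded.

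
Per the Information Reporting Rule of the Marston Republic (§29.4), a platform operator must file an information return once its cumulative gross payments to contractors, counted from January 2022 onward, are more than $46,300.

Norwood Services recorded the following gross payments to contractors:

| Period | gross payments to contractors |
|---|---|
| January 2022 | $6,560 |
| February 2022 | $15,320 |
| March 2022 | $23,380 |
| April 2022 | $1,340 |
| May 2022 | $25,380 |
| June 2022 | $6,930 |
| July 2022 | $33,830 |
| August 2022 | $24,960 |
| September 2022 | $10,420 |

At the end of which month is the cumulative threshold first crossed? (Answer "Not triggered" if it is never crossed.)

April 2022

Through January 2022: $6,560
Through February 2022: $21,880
Through March 2022: $45,260
Through April 2022: $46,600 ← exceeds threshold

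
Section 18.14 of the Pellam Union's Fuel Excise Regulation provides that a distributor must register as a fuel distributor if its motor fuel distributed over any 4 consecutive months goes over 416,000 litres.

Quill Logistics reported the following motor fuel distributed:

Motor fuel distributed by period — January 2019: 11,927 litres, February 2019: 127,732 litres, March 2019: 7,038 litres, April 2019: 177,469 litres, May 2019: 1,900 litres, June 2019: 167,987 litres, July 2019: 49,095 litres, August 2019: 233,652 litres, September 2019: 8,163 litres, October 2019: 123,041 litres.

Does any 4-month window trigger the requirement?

January 2019–April 2019: 11,927 litres + 127,732 litres + 7,038 litres + 177,469 litres = 324,166 litres (under)
February 2019–May 2019: 127,732 litres + 7,038 litres + 177,469 litres + 1,900 litres = 314,139 litres (under)
March 2019–June 2019: 7,038 litres + 177,469 litres + 1,900 litres + 167,987 litres = 354,394 litres (under)
April 2019–July 2019: 177,469 litres + 1,900 litres + 167,987 litres + 49,095 litres = 396,451 litres (under)
May 2019–August 2019: 1,900 litres + 167,987 litres + 49,095 litres + 233,652 litres = 452,634 litres (over)
June 2019–September 2019: 167,987 litres + 49,095 litres + 233,652 litres + 8,163 litres = 458,897 litres (over)
July 2019–October 2019: 49,095 litres + 233,652 litres + 8,163 litres + 123,041 litres = 413,951 litres (under)
At least one window exceeds 416,000 litres.

Yes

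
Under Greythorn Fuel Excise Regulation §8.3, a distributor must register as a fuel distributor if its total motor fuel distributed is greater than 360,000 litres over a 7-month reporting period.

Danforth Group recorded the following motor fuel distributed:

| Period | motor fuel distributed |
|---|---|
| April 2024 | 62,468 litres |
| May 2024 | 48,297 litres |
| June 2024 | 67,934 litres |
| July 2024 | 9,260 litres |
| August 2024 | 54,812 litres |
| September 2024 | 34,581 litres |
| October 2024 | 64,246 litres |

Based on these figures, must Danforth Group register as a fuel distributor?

Total motor fuel distributed: 62,468 litres + 48,297 litres + 67,934 litres + 9,260 litres + 54,812 litres + 34,581 litres + 64,246 litres = 341,598 litres.
341,598 litres ≤ 360,000 litres, so the threshold is not exceeded.

No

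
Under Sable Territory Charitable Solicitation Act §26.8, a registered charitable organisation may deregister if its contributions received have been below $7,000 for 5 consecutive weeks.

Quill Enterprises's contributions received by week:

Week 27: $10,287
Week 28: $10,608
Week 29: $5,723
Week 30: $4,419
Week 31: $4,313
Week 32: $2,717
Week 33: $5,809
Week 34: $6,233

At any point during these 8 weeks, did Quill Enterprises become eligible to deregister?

Weeks below $7,000: Week 29, Week 30, Week 31, Week 32, Week 33, Week 34.
Longest run of consecutive weeks below the threshold: 6.
6 ≥ 5, so Quill Enterprises became eligible.

Yes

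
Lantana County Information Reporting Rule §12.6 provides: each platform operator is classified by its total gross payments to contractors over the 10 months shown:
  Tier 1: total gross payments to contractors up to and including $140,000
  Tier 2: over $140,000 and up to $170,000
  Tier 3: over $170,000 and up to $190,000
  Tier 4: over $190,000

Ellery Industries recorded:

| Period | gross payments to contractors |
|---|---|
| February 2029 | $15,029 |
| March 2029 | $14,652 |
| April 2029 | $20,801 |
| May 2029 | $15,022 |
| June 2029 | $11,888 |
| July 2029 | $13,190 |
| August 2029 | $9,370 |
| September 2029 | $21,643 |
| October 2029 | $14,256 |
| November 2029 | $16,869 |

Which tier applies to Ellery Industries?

Tier 2

Total gross payments to contractors: $15,029 + $14,652 + $20,801 + $15,022 + $11,888 + $13,190 + $9,370 + $21,643 + $14,256 + $16,869 = $152,720.
$140,000 < $152,720 ≤ $170,000, so Tier 2 applies.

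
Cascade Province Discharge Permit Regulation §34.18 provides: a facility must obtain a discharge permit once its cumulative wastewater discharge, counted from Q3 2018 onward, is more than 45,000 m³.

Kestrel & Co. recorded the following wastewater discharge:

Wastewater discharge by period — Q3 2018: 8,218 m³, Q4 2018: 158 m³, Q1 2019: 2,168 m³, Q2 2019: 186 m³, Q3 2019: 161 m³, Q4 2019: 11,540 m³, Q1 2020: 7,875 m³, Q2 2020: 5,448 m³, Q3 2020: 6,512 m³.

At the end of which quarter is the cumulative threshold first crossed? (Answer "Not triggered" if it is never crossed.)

Not triggered

Through Q3 2018: 8,218 m³
Through Q4 2018: 8,376 m³
Through Q1 2019: 10,544 m³
Through Q2 2019: 10,730 m³
Through Q3 2019: 10,891 m³
Through Q4 2019: 22,431 m³
Through Q1 2020: 30,306 m³
Through Q2 2020: 35,754 m³
Through Q3 2020: 42,266 m³
Final cumulative total 42,266 m³ ≤ 45,000 m³; the threshold is never exceeded.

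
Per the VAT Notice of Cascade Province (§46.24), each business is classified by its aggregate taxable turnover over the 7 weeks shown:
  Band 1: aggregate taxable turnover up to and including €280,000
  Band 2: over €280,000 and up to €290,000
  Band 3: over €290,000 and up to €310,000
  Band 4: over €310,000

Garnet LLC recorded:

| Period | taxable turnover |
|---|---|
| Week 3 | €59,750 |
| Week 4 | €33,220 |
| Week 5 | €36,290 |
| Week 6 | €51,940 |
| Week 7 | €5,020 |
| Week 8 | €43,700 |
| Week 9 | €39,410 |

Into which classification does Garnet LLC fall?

Aggregate taxable turnover: €59,750 + €33,220 + €36,290 + €51,940 + €5,020 + €43,700 + €39,410 = €269,330.
€269,330 ≤ €280,000, so Band 1 applies.

Band 1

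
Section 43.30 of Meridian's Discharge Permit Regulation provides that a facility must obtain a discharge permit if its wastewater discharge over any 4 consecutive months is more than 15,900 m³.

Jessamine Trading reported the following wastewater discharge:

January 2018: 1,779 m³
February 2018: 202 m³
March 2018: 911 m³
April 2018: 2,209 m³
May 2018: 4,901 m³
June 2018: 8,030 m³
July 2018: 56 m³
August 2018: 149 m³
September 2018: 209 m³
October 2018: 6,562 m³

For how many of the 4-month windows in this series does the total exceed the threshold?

January 2018–April 2018: 1,779 m³ + 202 m³ + 911 m³ + 2,209 m³ = 5,101 m³ (under)
February 2018–May 2018: 202 m³ + 911 m³ + 2,209 m³ + 4,901 m³ = 8,223 m³ (under)
March 2018–June 2018: 911 m³ + 2,209 m³ + 4,901 m³ + 8,030 m³ = 16,051 m³ (over)
April 2018–July 2018: 2,209 m³ + 4,901 m³ + 8,030 m³ + 56 m³ = 15,196 m³ (under)
May 2018–August 2018: 4,901 m³ + 8,030 m³ + 56 m³ + 149 m³ = 13,136 m³ (under)
June 2018–September 2018: 8,030 m³ + 56 m³ + 149 m³ + 209 m³ = 8,444 m³ (under)
July 2018–October 2018: 56 m³ + 149 m³ + 209 m³ + 6,562 m³ = 6,976 m³ (under)
1 window exceeds the threshold.

1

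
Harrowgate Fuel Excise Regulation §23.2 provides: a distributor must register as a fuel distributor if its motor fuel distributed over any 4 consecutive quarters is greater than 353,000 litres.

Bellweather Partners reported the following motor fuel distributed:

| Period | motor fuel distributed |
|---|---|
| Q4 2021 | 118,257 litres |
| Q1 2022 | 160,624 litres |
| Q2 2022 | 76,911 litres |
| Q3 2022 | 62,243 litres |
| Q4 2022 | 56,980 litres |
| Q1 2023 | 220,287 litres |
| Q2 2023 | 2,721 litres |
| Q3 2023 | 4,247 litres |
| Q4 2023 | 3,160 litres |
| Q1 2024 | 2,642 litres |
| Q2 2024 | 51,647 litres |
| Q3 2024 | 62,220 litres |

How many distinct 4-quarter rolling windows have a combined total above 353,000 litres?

3

Q4 2021–Q3 2022: 118,257 litres + 160,624 litres + 76,911 litres + 62,243 litres = 418,035 litres (over)
Q1 2022–Q4 2022: 160,624 litres + 76,911 litres + 62,243 litres + 56,980 litres = 356,758 litres (over)
Q2 2022–Q1 2023: 76,911 litres + 62,243 litres + 56,980 litres + 220,287 litres = 416,421 litres (over)
Q3 2022–Q2 2023: 62,243 litres + 56,980 litres + 220,287 litres + 2,721 litres = 342,231 litres (under)
Q4 2022–Q3 2023: 56,980 litres + 220,287 litres + 2,721 litres + 4,247 litres = 284,235 litres (under)
Q1 2023–Q4 2023: 220,287 litres + 2,721 litres + 4,247 litres + 3,160 litres = 230,415 litres (under)
Q2 2023–Q1 2024: 2,721 litres + 4,247 litres + 3,160 litres + 2,642 litres = 12,770 litres (under)
Q3 2023–Q2 2024: 4,247 litres + 3,160 litres + 2,642 litres + 51,647 litres = 61,696 litres (under)
Q4 2023–Q3 2024: 3,160 litres + 2,642 litres + 51,647 litres + 62,220 litres = 119,669 litres (under)
3 windows exceed the threshold.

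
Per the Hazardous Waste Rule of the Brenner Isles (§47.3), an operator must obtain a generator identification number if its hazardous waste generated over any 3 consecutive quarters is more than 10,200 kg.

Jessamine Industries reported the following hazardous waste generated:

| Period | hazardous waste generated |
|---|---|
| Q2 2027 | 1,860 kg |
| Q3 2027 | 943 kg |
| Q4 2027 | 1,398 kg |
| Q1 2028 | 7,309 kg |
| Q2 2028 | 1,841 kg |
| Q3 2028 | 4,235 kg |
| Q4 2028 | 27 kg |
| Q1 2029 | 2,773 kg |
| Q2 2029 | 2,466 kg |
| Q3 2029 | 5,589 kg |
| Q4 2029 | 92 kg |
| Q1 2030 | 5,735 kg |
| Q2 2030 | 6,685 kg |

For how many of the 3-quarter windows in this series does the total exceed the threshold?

5

Q2 2027–Q4 2027: 1,860 kg + 943 kg + 1,398 kg = 4,201 kg (under)
Q3 2027–Q1 2028: 943 kg + 1,398 kg + 7,309 kg = 9,650 kg (under)
Q4 2027–Q2 2028: 1,398 kg + 7,309 kg + 1,841 kg = 10,548 kg (over)
Q1 2028–Q3 2028: 7,309 kg + 1,841 kg + 4,235 kg = 13,385 kg (over)
Q2 2028–Q4 2028: 1,841 kg + 4,235 kg + 27 kg = 6,103 kg (under)
Q3 2028–Q1 2029: 4,235 kg + 27 kg + 2,773 kg = 7,035 kg (under)
Q4 2028–Q2 2029: 27 kg + 2,773 kg + 2,466 kg = 5,266 kg (under)
Q1 2029–Q3 2029: 2,773 kg + 2,466 kg + 5,589 kg = 10,828 kg (over)
Q2 2029–Q4 2029: 2,466 kg + 5,589 kg + 92 kg = 8,147 kg (under)
Q3 2029–Q1 2030: 5,589 kg + 92 kg + 5,735 kg = 11,416 kg (over)
Q4 2029–Q2 2030: 92 kg + 5,735 kg + 6,685 kg = 12,512 kg (over)
5 windows exceed the threshold.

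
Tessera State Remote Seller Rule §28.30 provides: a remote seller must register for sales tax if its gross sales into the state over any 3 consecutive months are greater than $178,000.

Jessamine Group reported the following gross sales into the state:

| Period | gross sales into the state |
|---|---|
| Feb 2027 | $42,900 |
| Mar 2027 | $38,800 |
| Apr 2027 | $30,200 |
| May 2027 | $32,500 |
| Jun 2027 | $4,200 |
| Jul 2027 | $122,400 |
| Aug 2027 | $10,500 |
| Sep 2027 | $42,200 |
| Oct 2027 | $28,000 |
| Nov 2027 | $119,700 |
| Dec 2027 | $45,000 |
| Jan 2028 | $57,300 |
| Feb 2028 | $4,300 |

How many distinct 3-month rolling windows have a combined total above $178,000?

Feb 2027–Apr 2027: $42,900 + $38,800 + $30,200 = $111,900 (under)
Mar 2027–May 2027: $38,800 + $30,200 + $32,500 = $101,500 (under)
Apr 2027–Jun 2027: $30,200 + $32,500 + $4,200 = $66,900 (under)
May 2027–Jul 2027: $32,500 + $4,200 + $122,400 = $159,100 (under)
Jun 2027–Aug 2027: $4,200 + $122,400 + $10,500 = $137,100 (under)
Jul 2027–Sep 2027: $122,400 + $10,500 + $42,200 = $175,100 (under)
Aug 2027–Oct 2027: $10,500 + $42,200 + $28,000 = $80,700 (under)
Sep 2027–Nov 2027: $42,200 + $28,000 + $119,700 = $189,900 (over)
Oct 2027–Dec 2027: $28,000 + $119,700 + $45,000 = $192,700 (over)
Nov 2027–Jan 2028: $119,700 + $45,000 + $57,300 = $222,000 (over)
Dec 2027–Feb 2028: $45,000 + $57,300 + $4,300 = $106,600 (under)
3 windows exceed the threshold.

3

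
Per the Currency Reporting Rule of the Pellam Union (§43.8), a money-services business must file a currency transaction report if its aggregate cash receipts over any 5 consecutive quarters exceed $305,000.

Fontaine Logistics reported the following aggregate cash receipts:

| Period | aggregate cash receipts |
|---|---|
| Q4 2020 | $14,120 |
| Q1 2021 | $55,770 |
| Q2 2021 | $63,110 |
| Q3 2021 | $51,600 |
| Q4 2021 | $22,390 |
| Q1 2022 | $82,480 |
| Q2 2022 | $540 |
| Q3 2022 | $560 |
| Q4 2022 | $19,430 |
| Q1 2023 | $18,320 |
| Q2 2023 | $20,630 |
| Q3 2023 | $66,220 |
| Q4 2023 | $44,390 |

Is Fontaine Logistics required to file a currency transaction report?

Q4 2020–Q4 2021: $14,120 + $55,770 + $63,110 + $51,600 + $22,390 = $206,990 (under)
Q1 2021–Q1 2022: $55,770 + $63,110 + $51,600 + $22,390 + $82,480 = $275,350 (under)
Q2 2021–Q2 2022: $63,110 + $51,600 + $22,390 + $82,480 + $540 = $220,120 (under)
Q3 2021–Q3 2022: $51,600 + $22,390 + $82,480 + $540 + $560 = $157,570 (under)
Q4 2021–Q4 2022: $22,390 + $82,480 + $540 + $560 + $19,430 = $125,400 (under)
Q1 2022–Q1 2023: $82,480 + $540 + $560 + $19,430 + $18,320 = $121,330 (under)
Q2 2022–Q2 2023: $540 + $560 + $19,430 + $18,320 + $20,630 = $59,480 (under)
Q3 2022–Q3 2023: $560 + $19,430 + $18,320 + $20,630 + $66,220 = $125,160 (under)
Q4 2022–Q4 2023: $19,430 + $18,320 + $20,630 + $66,220 + $44,390 = $168,990 (under)
No window exceeds $305,000.

No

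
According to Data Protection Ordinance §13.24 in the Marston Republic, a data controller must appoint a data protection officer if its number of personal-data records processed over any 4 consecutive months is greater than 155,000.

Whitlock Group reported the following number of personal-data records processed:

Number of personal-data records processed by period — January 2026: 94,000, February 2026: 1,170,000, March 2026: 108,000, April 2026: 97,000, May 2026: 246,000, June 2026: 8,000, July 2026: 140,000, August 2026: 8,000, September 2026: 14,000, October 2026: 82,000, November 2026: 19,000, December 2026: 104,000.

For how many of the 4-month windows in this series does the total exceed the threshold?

January 2026–April 2026: 94,000 + 1,170,000 + 108,000 + 97,000 = 1,469,000 (over)
February 2026–May 2026: 1,170,000 + 108,000 + 97,000 + 246,000 = 1,621,000 (over)
March 2026–June 2026: 108,000 + 97,000 + 246,000 + 8,000 = 459,000 (over)
April 2026–July 2026: 97,000 + 246,000 + 8,000 + 140,000 = 491,000 (over)
May 2026–August 2026: 246,000 + 8,000 + 140,000 + 8,000 = 402,000 (over)
June 2026–September 2026: 8,000 + 140,000 + 8,000 + 14,000 = 170,000 (over)
July 2026–October 2026: 140,000 + 8,000 + 14,000 + 82,000 = 244,000 (over)
August 2026–November 2026: 8,000 + 14,000 + 82,000 + 19,000 = 123,000 (under)
September 2026–December 2026: 14,000 + 82,000 + 19,000 + 104,000 = 219,000 (over)
8 windows exceed the threshold.

8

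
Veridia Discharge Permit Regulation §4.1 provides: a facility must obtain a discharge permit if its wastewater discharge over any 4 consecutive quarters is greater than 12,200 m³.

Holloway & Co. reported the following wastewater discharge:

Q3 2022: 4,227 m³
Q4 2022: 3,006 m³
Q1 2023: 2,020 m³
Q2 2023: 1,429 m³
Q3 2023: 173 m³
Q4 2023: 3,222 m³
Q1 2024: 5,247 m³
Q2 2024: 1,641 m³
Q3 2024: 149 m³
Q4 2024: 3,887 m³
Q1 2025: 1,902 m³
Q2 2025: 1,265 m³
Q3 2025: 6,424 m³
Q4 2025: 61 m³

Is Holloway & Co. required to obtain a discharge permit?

Q3 2022–Q2 2023: 4,227 m³ + 3,006 m³ + 2,020 m³ + 1,429 m³ = 10,682 m³ (under)
Q4 2022–Q3 2023: 3,006 m³ + 2,020 m³ + 1,429 m³ + 173 m³ = 6,628 m³ (under)
Q1 2023–Q4 2023: 2,020 m³ + 1,429 m³ + 173 m³ + 3,222 m³ = 6,844 m³ (under)
Q2 2023–Q1 2024: 1,429 m³ + 173 m³ + 3,222 m³ + 5,247 m³ = 10,071 m³ (under)
Q3 2023–Q2 2024: 173 m³ + 3,222 m³ + 5,247 m³ + 1,641 m³ = 10,283 m³ (under)
Q4 2023–Q3 2024: 3,222 m³ + 5,247 m³ + 1,641 m³ + 149 m³ = 10,259 m³ (under)
Q1 2024–Q4 2024: 5,247 m³ + 1,641 m³ + 149 m³ + 3,887 m³ = 10,924 m³ (under)
Q2 2024–Q1 2025: 1,641 m³ + 149 m³ + 3,887 m³ + 1,902 m³ = 7,579 m³ (under)
Q3 2024–Q2 2025: 149 m³ + 3,887 m³ + 1,902 m³ + 1,265 m³ = 7,203 m³ (under)
Q4 2024–Q3 2025: 3,887 m³ + 1,902 m³ + 1,265 m³ + 6,424 m³ = 13,478 m³ (over)
Q1 2025–Q4 2025: 1,902 m³ + 1,265 m³ + 6,424 m³ + 61 m³ = 9,652 m³ (under)
At least one window exceeds 12,200 m³.

Yes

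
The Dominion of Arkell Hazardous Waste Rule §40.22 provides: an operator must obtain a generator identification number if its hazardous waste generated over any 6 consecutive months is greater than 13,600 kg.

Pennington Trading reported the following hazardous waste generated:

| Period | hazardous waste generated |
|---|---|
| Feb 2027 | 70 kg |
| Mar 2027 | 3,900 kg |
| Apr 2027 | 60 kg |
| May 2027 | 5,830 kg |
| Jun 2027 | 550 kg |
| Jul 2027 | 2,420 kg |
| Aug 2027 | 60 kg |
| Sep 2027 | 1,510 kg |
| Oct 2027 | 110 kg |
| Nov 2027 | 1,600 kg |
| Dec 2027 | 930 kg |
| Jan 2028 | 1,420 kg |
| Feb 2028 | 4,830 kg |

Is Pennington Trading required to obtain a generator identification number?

No

Feb 2027–Jul 2027: 70 kg + 3,900 kg + 60 kg + 5,830 kg + 550 kg + 2,420 kg = 12,830 kg (under)
Mar 2027–Aug 2027: 3,900 kg + 60 kg + 5,830 kg + 550 kg + 2,420 kg + 60 kg = 12,820 kg (under)
Apr 2027–Sep 2027: 60 kg + 5,830 kg + 550 kg + 2,420 kg + 60 kg + 1,510 kg = 10,430 kg (under)
May 2027–Oct 2027: 5,830 kg + 550 kg + 2,420 kg + 60 kg + 1,510 kg + 110 kg = 10,480 kg (under)
Jun 2027–Nov 2027: 550 kg + 2,420 kg + 60 kg + 1,510 kg + 110 kg + 1,600 kg = 6,250 kg (under)
Jul 2027–Dec 2027: 2,420 kg + 60 kg + 1,510 kg + 110 kg + 1,600 kg + 930 kg = 6,630 kg (under)
Aug 2027–Jan 2028: 60 kg + 1,510 kg + 110 kg + 1,600 kg + 930 kg + 1,420 kg = 5,630 kg (under)
Sep 2027–Feb 2028: 1,510 kg + 110 kg + 1,600 kg + 930 kg + 1,420 kg + 4,830 kg = 10,400 kg (under)
No window exceeds 13,600 kg.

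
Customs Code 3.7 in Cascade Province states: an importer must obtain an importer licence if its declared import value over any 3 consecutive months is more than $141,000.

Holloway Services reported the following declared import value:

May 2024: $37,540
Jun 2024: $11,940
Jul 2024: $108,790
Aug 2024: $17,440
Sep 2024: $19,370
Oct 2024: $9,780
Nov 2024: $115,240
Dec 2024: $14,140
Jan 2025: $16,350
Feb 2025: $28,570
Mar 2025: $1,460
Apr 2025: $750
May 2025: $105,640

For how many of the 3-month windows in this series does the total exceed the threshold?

4

May 2024–Jul 2024: $37,540 + $11,940 + $108,790 = $158,270 (over)
Jun 2024–Aug 2024: $11,940 + $108,790 + $17,440 = $138,170 (under)
Jul 2024–Sep 2024: $108,790 + $17,440 + $19,370 = $145,600 (over)
Aug 2024–Oct 2024: $17,440 + $19,370 + $9,780 = $46,590 (under)
Sep 2024–Nov 2024: $19,370 + $9,780 + $115,240 = $144,390 (over)
Oct 2024–Dec 2024: $9,780 + $115,240 + $14,140 = $139,160 (under)
Nov 2024–Jan 2025: $115,240 + $14,140 + $16,350 = $145,730 (over)
Dec 2024–Feb 2025: $14,140 + $16,350 + $28,570 = $59,060 (under)
Jan 2025–Mar 2025: $16,350 + $28,570 + $1,460 = $46,380 (under)
Feb 2025–Apr 2025: $28,570 + $1,460 + $750 = $30,780 (under)
Mar 2025–May 2025: $1,460 + $750 + $105,640 = $107,850 (under)
4 windows exceed the threshold.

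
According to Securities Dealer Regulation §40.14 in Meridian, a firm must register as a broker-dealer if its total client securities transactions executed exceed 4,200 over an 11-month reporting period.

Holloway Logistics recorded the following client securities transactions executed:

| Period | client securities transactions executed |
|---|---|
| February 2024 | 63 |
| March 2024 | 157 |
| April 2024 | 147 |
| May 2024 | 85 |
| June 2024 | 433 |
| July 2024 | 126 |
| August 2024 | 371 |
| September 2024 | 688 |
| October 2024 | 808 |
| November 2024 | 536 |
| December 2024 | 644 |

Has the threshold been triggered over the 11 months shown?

Total client securities transactions executed: 63 + 157 + 147 + 85 + 433 + 126 + 371 + 688 + 808 + 536 + 644 = 4,058.
4,058 ≤ 4,200, so the threshold is not exceeded.

No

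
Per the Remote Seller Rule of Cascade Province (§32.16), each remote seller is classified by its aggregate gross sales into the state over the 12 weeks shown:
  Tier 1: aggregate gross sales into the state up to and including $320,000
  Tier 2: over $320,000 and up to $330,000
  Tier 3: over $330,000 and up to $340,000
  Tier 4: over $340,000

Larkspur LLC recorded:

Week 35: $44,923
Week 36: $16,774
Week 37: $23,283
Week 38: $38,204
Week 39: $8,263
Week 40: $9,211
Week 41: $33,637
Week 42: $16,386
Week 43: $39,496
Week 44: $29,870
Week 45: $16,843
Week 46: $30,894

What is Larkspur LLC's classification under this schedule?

Tier 1

Aggregate gross sales into the state: $44,923 + $16,774 + $23,283 + $38,204 + $8,263 + $9,211 + $33,637 + $16,386 + $39,496 + $29,870 + $16,843 + $30,894 = $307,784.
$307,784 ≤ $320,000, so Tier 1 applies.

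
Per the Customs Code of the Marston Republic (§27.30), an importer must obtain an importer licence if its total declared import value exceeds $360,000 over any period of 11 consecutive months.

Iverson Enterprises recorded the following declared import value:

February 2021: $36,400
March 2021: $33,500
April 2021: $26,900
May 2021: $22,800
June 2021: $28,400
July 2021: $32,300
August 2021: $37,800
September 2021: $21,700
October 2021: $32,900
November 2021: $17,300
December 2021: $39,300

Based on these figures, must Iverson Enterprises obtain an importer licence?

No

Total declared import value: $36,400 + $33,500 + $26,900 + $22,800 + $28,400 + $32,300 + $37,800 + $21,700 + $32,900 + $17,300 + $39,300 = $329,300.
$329,300 ≤ $360,000, so the threshold is not exceeded.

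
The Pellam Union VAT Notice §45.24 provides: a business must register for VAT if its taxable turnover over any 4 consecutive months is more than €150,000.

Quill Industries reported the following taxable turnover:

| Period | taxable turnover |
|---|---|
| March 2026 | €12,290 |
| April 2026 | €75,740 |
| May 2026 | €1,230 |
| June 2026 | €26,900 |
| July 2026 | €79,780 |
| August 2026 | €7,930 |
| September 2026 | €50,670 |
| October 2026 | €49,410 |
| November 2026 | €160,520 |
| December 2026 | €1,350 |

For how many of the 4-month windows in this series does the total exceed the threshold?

5

March 2026–June 2026: €12,290 + €75,740 + €1,230 + €26,900 = €116,160 (under)
April 2026–July 2026: €75,740 + €1,230 + €26,900 + €79,780 = €183,650 (over)
May 2026–August 2026: €1,230 + €26,900 + €79,780 + €7,930 = €115,840 (under)
June 2026–September 2026: €26,900 + €79,780 + €7,930 + €50,670 = €165,280 (over)
July 2026–October 2026: €79,780 + €7,930 + €50,670 + €49,410 = €187,790 (over)
August 2026–November 2026: €7,930 + €50,670 + €49,410 + €160,520 = €268,530 (over)
September 2026–December 2026: €50,670 + €49,410 + €160,520 + €1,350 = €261,950 (over)
5 windows exceed the threshold.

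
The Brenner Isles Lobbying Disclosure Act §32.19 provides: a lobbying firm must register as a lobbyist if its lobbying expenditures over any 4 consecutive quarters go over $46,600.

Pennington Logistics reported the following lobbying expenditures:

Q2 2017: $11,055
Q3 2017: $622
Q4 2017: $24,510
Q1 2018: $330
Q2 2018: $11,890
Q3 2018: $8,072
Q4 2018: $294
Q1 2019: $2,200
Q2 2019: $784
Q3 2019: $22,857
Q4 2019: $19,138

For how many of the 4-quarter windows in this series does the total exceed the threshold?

0

Q2 2017–Q1 2018: $11,055 + $622 + $24,510 + $330 = $36,517 (under)
Q3 2017–Q2 2018: $622 + $24,510 + $330 + $11,890 = $37,352 (under)
Q4 2017–Q3 2018: $24,510 + $330 + $11,890 + $8,072 = $44,802 (under)
Q1 2018–Q4 2018: $330 + $11,890 + $8,072 + $294 = $20,586 (under)
Q2 2018–Q1 2019: $11,890 + $8,072 + $294 + $2,200 = $22,456 (under)
Q3 2018–Q2 2019: $8,072 + $294 + $2,200 + $784 = $11,350 (under)
Q4 2018–Q3 2019: $294 + $2,200 + $784 + $22,857 = $26,135 (under)
Q1 2019–Q4 2019: $2,200 + $784 + $22,857 + $19,138 = $44,979 (under)
0 windows exceed the threshold.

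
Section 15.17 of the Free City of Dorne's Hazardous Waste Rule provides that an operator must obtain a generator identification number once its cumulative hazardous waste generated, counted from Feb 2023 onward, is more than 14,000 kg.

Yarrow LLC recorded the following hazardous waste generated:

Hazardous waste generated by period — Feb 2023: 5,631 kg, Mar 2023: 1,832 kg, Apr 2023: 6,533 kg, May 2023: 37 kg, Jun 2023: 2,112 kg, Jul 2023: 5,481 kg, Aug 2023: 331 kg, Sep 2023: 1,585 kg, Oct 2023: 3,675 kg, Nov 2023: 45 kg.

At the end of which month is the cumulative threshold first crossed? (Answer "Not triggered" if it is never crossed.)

Through Feb 2023: 5,631 kg
Through Mar 2023: 7,463 kg
Through Apr 2023: 13,996 kg
Through May 2023: 14,033 kg ← exceeds threshold

May 2023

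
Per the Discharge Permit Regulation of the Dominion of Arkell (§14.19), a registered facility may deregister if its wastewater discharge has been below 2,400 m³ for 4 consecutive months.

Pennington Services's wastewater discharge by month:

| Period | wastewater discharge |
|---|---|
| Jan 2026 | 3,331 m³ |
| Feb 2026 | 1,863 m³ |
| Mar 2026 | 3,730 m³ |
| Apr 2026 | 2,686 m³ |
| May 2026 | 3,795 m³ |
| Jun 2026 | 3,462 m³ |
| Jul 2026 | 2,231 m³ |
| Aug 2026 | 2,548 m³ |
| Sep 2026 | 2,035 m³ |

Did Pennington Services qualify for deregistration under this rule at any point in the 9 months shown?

No

Months below 2,400 m³: Feb 2026, Jul 2026, Sep 2026.
Longest run of consecutive months below the threshold: 1.
1 < 4, so Pennington Services never became eligible.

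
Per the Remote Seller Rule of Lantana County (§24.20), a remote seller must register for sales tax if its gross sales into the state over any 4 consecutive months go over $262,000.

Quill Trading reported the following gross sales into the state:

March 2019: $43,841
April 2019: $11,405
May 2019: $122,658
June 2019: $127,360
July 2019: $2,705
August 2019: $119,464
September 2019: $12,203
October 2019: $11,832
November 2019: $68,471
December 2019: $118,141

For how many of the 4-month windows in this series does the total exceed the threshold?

March 2019–June 2019: $43,841 + $11,405 + $122,658 + $127,360 = $305,264 (over)
April 2019–July 2019: $11,405 + $122,658 + $127,360 + $2,705 = $264,128 (over)
May 2019–August 2019: $122,658 + $127,360 + $2,705 + $119,464 = $372,187 (over)
June 2019–September 2019: $127,360 + $2,705 + $119,464 + $12,203 = $261,732 (under)
July 2019–October 2019: $2,705 + $119,464 + $12,203 + $11,832 = $146,204 (under)
August 2019–November 2019: $119,464 + $12,203 + $11,832 + $68,471 = $211,970 (under)
September 2019–December 2019: $12,203 + $11,832 + $68,471 + $118,141 = $210,647 (under)
3 windows exceed the threshold.

3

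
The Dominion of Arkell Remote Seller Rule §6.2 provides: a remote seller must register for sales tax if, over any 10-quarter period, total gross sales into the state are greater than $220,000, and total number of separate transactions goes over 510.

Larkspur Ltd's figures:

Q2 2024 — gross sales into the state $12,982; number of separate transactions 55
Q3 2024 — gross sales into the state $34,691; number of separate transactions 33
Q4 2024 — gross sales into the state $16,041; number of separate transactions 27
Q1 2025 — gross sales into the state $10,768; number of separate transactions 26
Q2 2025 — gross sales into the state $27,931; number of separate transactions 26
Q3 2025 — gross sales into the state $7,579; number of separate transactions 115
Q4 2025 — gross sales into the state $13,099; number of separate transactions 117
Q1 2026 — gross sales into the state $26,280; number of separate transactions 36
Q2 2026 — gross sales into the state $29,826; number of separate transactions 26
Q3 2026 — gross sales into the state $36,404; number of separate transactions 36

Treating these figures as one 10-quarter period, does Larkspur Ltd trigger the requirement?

Total gross sales into the state: $12,982 + $34,691 + $16,041 + $10,768 + $27,931 + $7,579 + $13,099 + $26,280 + $29,826 + $36,404 = $215,601 (≤ $220,000).
Total number of separate transactions: 55 + 33 + 27 + 26 + 26 + 115 + 117 + 36 + 26 + 36 = 497 (≤ 510).
The test is 'and': the rule requires both, and at least one is not exceeded.

No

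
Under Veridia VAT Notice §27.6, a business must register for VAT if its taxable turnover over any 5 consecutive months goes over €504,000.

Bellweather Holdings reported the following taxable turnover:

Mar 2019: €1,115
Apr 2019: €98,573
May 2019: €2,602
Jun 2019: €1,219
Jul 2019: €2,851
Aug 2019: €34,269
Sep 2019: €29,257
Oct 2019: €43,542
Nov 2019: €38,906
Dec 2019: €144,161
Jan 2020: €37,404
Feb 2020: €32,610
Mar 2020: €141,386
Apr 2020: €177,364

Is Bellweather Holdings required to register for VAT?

Yes

Mar 2019–Jul 2019: €1,115 + €98,573 + €2,602 + €1,219 + €2,851 = €106,360 (under)
Apr 2019–Aug 2019: €98,573 + €2,602 + €1,219 + €2,851 + €34,269 = €139,514 (under)
May 2019–Sep 2019: €2,602 + €1,219 + €2,851 + €34,269 + €29,257 = €70,198 (under)
Jun 2019–Oct 2019: €1,219 + €2,851 + €34,269 + €29,257 + €43,542 = €111,138 (under)
Jul 2019–Nov 2019: €2,851 + €34,269 + €29,257 + €43,542 + €38,906 = €148,825 (under)
Aug 2019–Dec 2019: €34,269 + €29,257 + €43,542 + €38,906 + €144,161 = €290,135 (under)
Sep 2019–Jan 2020: €29,257 + €43,542 + €38,906 + €144,161 + €37,404 = €293,270 (under)
Oct 2019–Feb 2020: €43,542 + €38,906 + €144,161 + €37,404 + €32,610 = €296,623 (under)
Nov 2019–Mar 2020: €38,906 + €144,161 + €37,404 + €32,610 + €141,386 = €394,467 (under)
Dec 2019–Apr 2020: €144,161 + €37,404 + €32,610 + €141,386 + €177,364 = €532,925 (over)
At least one window exceeds €504,000.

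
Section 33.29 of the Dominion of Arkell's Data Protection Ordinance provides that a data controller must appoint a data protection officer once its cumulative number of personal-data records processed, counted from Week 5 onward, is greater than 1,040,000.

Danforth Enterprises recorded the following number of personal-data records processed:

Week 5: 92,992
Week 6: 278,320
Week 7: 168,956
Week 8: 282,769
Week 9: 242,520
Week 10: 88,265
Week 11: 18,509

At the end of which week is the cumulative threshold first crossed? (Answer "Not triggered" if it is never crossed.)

Week 9

Through Week 5: 92,992
Through Week 6: 371,312
Through Week 7: 540,268
Through Week 8: 823,037
Through Week 9: 1,065,557 ← exceeds threshold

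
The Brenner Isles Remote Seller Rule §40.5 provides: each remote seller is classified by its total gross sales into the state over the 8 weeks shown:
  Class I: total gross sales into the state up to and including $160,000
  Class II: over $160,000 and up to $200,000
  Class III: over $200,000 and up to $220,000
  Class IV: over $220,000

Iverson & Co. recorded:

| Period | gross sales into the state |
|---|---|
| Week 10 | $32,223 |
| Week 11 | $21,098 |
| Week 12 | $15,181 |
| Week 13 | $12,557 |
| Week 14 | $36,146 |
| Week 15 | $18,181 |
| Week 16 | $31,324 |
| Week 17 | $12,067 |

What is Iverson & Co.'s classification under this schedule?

Class II

Total gross sales into the state: $32,223 + $21,098 + $15,181 + $12,557 + $36,146 + $18,181 + $31,324 + $12,067 = $178,777.
$160,000 < $178,777 ≤ $200,000, so Class II applies.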